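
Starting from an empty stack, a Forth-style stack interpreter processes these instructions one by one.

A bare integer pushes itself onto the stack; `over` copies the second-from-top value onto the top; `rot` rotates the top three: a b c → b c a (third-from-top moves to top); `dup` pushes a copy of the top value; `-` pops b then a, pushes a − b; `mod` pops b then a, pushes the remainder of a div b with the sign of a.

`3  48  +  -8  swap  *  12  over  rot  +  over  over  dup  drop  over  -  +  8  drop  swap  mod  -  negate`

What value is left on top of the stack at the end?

-12

3      → 3
48     → 3 48
+      → 51
-8     → 51 -8
swap   → -8 51
*      → -408
12     → -408 12
over   → -408 12 -408
rot    → 12 -408 -408
+      → 12 -816
over   → 12 -816 12
over   → 12 -816 12 -816
dup    → 12 -816 12 -816 -816
drop   → 12 -816 12 -816
over   → 12 -816 12 -816 12
-      → 12 -816 12 -828
+      → 12 -816 -816
8      → 12 -816 -816 8
drop   → 12 -816 -816
swap   → 12 -816 -816
mod    → 12 0
-      → 12
negate → -12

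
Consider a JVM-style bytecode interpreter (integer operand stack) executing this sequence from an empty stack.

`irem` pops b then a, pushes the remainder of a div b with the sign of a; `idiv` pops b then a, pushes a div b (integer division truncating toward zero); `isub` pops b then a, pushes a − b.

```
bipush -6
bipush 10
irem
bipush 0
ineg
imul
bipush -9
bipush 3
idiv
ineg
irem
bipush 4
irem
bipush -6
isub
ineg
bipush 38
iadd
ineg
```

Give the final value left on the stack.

bipush -6  -6
bipush 10  -6 10
irem       -6
bipush 0   -6 0
ineg       -6 0
imul       0
bipush -9  0 -9
bipush 3   0 -9 3
idiv       0 -3
ineg       0 3
irem       0
bipush 4   0 4
irem       0
bipush -6  0 -6
isub       6
ineg       -6
bipush 38  -6 38
iadd       32
ineg       -32

-32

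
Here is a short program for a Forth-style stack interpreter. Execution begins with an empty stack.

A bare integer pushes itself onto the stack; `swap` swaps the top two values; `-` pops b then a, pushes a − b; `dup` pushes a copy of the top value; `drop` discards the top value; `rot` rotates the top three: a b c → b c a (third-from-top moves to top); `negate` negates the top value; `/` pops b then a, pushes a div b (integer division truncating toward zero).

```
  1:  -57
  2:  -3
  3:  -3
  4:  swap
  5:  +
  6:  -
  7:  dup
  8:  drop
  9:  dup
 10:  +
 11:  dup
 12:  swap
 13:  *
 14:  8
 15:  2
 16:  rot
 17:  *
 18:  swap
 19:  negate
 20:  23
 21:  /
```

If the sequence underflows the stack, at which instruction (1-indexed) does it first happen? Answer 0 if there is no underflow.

-57    -> -57
-3     -> -57 -3
-3     -> -57 -3 -3
swap   -> -57 -3 -3
+      -> -57 -6
-      -> -51
dup    -> -51 -51
drop   -> -51
dup    -> -51 -51
+      -> -102
dup    -> -102 -102
swap   -> -102 -102
*      -> 10404
8      -> 10404 8
2      -> 10404 8 2
rot    -> 8 2 10404
*      -> 8 20808
swap   -> 20808 8
negate -> 20808 -8
23     -> 20808 -8 23
/      -> 20808 0

0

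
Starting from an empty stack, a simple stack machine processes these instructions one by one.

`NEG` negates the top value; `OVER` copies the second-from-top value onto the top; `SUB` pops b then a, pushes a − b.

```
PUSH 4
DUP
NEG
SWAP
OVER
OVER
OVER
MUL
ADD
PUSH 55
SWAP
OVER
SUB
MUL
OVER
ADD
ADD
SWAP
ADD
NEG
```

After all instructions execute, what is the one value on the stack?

PUSH 4  → 4
DUP     → 4 4
NEG     → 4 -4
SWAP    → -4 4
OVER    → -4 4 -4
OVER    → -4 4 -4 4
OVER    → -4 4 -4 4 -4
MUL     → -4 4 -4 -16
ADD     → -4 4 -20
PUSH 55 → -4 4 -20 55
SWAP    → -4 4 55 -20
OVER    → -4 4 55 -20 55
SUB     → -4 4 55 -75
MUL     → -4 4 -4125
OVER    → -4 4 -4125 4
ADD     → -4 4 -4121
ADD     → -4 -4117
SWAP    → -4117 -4
ADD     → -4121
NEG     → 4121

4121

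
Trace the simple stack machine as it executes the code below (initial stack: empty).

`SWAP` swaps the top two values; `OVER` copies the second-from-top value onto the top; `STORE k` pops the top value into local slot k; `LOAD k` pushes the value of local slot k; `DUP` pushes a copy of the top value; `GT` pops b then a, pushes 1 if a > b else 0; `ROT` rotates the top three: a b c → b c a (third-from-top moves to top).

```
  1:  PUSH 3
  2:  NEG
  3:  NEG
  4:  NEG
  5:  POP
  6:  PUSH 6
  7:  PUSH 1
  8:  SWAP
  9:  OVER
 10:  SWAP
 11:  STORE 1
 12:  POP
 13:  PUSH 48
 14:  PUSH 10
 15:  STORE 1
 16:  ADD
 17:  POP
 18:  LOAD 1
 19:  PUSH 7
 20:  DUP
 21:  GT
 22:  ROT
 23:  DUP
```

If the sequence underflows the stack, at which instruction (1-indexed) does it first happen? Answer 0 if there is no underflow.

22

PUSH 3   [3]
NEG      [-3]
NEG      [3]
NEG      [-3]
POP      []
PUSH 6   [6]
PUSH 1   [6, 1]
SWAP     [1, 6]
OVER     [1, 6, 1]
SWAP     [1, 1, 6]
STORE 1  [1, 1]
POP      [1]
PUSH 48  [1, 48]
PUSH 10  [1, 48, 10]
STORE 1  [1, 48]
ADD      [49]
POP      []
LOAD 1   [10]
PUSH 7   [10, 7]
DUP      [10, 7, 7]
GT       [10, 0]
ROT  — needs 3 operands, stack has 2 → underflow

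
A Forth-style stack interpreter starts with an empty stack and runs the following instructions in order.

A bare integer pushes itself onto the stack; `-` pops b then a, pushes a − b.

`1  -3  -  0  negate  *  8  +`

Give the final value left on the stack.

1      -> [1]
-3     -> [1, -3]
-      -> [4]
0      -> [4, 0]
negate -> [4, 0]
*      -> [0]
8      -> [0, 8]
+      -> [8]

8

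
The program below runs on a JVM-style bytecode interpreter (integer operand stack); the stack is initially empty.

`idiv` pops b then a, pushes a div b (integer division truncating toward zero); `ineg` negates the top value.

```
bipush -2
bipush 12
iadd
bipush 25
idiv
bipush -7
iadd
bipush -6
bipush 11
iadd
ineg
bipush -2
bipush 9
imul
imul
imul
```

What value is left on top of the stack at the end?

-630

bipush -2 -> [-2]
bipush 12 -> [-2, 12]
iadd      -> [10]
bipush 25 -> [10, 25]
idiv      -> [0]
bipush -7 -> [0, -7]
iadd      -> [-7]
bipush -6 -> [-7, -6]
bipush 11 -> [-7, -6, 11]
iadd      -> [-7, 5]
ineg      -> [-7, -5]
bipush -2 -> [-7, -5, -2]
bipush 9  -> [-7, -5, -2, 9]
imul      -> [-7, -5, -18]
imul      -> [-7, 90]
imul      -> [-630]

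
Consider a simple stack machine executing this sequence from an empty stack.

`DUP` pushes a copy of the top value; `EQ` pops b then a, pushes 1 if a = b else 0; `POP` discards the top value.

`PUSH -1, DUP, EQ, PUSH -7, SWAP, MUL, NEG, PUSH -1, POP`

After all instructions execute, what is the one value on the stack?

PUSH -1 -> [-1]
DUP     -> [-1, -1]
EQ      -> [1]
PUSH -7 -> [1, -7]
SWAP    -> [-7, 1]
MUL     -> [-7]
NEG     -> [7]
PUSH -1 -> [7, -1]
POP     -> [7]

7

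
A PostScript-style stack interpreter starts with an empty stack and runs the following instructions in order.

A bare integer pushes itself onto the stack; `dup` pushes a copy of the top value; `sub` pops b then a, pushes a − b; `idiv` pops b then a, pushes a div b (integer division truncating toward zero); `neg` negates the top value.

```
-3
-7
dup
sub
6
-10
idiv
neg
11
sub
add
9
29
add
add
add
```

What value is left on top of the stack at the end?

-3   : -3
-7   : -3 -7
dup  : -3 -7 -7
sub  : -3 0
6    : -3 0 6
-10  : -3 0 6 -10
idiv : -3 0 0
neg  : -3 0 0
11   : -3 0 0 11
sub  : -3 0 -11
add  : -3 -11
9    : -3 -11 9
29   : -3 -11 9 29
add  : -3 -11 38
add  : -3 27
add  : 24

24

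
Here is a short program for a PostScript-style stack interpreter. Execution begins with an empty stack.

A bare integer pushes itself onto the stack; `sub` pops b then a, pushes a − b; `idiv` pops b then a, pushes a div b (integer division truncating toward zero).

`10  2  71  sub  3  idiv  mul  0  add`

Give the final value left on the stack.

10   → 10
2    → 10 2
71   → 10 2 71
sub  → 10 -69
3    → 10 -69 3
idiv → 10 -23
mul  → -230
0    → -230 0
add  → -230

-230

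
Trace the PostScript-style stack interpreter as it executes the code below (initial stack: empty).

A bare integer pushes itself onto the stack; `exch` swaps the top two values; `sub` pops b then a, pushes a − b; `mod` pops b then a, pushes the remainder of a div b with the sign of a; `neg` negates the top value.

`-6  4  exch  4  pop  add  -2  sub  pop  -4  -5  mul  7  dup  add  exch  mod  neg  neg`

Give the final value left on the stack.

-6   → -6
4    → -6 4
exch → 4 -6
4    → 4 -6 4
pop  → 4 -6
add  → -2
-2   → -2 -2
sub  → 0
pop  → (empty)
-4   → -4
-5   → -4 -5
mul  → 20
7    → 20 7
dup  → 20 7 7
add  → 20 14
exch → 14 20
mod  → 14
neg  → -14
neg  → 14

14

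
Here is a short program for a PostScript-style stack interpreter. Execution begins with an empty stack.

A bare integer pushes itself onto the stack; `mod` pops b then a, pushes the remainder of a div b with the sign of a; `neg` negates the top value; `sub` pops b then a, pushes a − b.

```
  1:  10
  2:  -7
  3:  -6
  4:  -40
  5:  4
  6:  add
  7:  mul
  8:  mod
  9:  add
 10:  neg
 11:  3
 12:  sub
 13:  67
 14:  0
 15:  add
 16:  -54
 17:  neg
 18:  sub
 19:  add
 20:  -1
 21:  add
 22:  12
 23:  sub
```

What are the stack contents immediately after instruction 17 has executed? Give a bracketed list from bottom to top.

10   10
-7   10 -7
-6   10 -7 -6
-40  10 -7 -6 -40
4    10 -7 -6 -40 4
add  10 -7 -6 -36
mul  10 -7 216
mod  10 -7
add  3
neg  -3
3    -3 3
sub  -6
67   -6 67
0    -6 67 0
add  -6 67
-54  -6 67 -54
neg  -6 67 54

[-6, 67, 54]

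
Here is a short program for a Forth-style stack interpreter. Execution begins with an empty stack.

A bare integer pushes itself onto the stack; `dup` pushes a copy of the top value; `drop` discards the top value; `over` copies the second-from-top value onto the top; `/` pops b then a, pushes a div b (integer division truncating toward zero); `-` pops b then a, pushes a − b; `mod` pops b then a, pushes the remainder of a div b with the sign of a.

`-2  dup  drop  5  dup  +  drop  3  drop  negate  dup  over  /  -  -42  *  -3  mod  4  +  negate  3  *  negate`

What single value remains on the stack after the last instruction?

12

-2     : -2
dup    : -2 -2
drop   : -2
5      : -2 5
dup    : -2 5 5
+      : -2 10
drop   : -2
3      : -2 3
drop   : -2
negate : 2
dup    : 2 2
over   : 2 2 2
/      : 2 1
-      : 1
-42    : 1 -42
*      : -42
-3     : -42 -3
mod    : 0
4      : 0 4
+      : 4
negate : -4
3      : -4 3
*      : -12
negate : 12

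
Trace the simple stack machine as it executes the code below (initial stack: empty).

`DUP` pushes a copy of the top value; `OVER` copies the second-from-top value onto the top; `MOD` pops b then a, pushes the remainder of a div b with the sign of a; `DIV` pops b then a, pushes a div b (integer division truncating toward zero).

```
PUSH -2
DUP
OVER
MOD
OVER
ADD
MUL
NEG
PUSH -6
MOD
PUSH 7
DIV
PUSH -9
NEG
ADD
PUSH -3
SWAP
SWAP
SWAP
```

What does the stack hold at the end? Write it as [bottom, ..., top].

[-3, 9]

PUSH -2  -2
DUP      -2 -2
OVER     -2 -2 -2
MOD      -2 0
OVER     -2 0 -2
ADD      -2 -2
MUL      4
NEG      -4
PUSH -6  -4 -6
MOD      -4
PUSH 7   -4 7
DIV      0
PUSH -9  0 -9
NEG      0 9
ADD      9
PUSH -3  9 -3
SWAP     -3 9
SWAP     9 -3
SWAP     -3 9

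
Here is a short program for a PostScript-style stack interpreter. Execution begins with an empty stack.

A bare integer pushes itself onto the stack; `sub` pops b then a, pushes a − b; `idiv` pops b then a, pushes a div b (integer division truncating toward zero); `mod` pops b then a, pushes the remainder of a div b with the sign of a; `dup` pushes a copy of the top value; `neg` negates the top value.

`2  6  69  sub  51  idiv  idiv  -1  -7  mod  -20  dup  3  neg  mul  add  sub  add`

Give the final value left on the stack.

-43

2    : 2
6    : 2 6
69   : 2 6 69
sub  : 2 -63
51   : 2 -63 51
idiv : 2 -1
idiv : -2
-1   : -2 -1
-7   : -2 -1 -7
mod  : -2 -1
-20  : -2 -1 -20
dup  : -2 -1 -20 -20
3    : -2 -1 -20 -20 3
neg  : -2 -1 -20 -20 -3
mul  : -2 -1 -20 60
add  : -2 -1 40
sub  : -2 -41
add  : -43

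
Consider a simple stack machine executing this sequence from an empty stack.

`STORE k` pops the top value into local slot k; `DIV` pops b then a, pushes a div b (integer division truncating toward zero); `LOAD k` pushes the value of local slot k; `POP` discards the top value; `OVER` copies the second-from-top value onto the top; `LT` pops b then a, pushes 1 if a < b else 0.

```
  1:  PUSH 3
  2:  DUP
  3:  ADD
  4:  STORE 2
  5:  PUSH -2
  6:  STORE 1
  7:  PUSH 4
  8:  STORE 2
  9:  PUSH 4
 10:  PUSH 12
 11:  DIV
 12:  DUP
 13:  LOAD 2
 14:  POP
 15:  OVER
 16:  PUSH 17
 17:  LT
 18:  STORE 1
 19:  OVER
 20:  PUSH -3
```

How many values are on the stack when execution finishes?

PUSH 3  → [3]
DUP     → [3, 3]
ADD     → [6]
STORE 2 → []
PUSH -2 → [-2]
STORE 1 → []
PUSH 4  → [4]
STORE 2 → []
PUSH 4  → [4]
PUSH 12 → [4, 12]
DIV     → [0]
DUP     → [0, 0]
LOAD 2  → [0, 0, 4]
POP     → [0, 0]
OVER    → [0, 0, 0]
PUSH 17 → [0, 0, 0, 17]
LT      → [0, 0, 1]
STORE 1 → [0, 0]
OVER    → [0, 0, 0]
PUSH -3 → [0, 0, 0, -3]

4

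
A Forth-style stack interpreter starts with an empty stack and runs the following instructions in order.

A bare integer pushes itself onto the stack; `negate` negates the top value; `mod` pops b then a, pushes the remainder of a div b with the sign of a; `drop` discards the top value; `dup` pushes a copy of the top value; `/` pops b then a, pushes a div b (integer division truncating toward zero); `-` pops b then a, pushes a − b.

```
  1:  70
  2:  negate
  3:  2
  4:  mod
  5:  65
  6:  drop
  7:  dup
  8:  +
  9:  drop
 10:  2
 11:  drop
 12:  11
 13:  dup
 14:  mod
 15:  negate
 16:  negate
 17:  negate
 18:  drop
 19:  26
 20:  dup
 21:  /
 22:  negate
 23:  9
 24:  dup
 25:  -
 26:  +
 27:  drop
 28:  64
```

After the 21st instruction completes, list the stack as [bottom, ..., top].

70     -> 70
negate -> -70
2      -> -70 2
mod    -> 0
65     -> 0 65
drop   -> 0
dup    -> 0 0
+      -> 0
drop   -> (empty)
2      -> 2
drop   -> (empty)
11     -> 11
dup    -> 11 11
mod    -> 0
negate -> 0
negate -> 0
negate -> 0
drop   -> (empty)
26     -> 26
dup    -> 26 26
/      -> 1

[1]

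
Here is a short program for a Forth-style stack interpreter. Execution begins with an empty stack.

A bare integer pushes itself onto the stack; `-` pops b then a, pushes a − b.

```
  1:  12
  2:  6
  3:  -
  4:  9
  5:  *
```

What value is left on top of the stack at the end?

12 : 12
6  : 12 6
-  : 6
9  : 6 9
*  : 54

54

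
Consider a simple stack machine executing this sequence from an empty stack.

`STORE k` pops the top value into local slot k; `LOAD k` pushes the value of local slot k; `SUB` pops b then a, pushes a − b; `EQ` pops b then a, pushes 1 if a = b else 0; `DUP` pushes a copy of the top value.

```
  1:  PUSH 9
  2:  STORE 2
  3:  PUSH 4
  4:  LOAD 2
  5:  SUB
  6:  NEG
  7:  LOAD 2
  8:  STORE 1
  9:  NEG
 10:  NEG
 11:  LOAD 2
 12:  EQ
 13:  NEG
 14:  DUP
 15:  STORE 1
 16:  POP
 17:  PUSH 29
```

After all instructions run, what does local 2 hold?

9

PUSH 9  -> 9
STORE 2 -> (empty)
PUSH 4  -> 4
LOAD 2  -> 4 9
SUB     -> -5
NEG     -> 5
LOAD 2  -> 5 9
STORE 1 -> 5
NEG     -> -5
NEG     -> 5
LOAD 2  -> 5 9
EQ      -> 0
NEG     -> 0
DUP     -> 0 0
STORE 1 -> 0
POP     -> (empty)
PUSH 29 -> 29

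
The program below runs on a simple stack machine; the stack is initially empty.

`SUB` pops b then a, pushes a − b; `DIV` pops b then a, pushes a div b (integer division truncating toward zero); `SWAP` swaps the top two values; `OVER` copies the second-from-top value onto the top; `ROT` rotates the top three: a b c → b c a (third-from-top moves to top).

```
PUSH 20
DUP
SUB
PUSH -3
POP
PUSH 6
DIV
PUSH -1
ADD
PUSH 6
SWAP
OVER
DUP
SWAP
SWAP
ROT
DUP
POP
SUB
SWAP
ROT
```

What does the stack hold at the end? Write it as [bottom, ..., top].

[7, 6, 6]

PUSH 20 → [20]
DUP     → [20, 20]
SUB     → [0]
PUSH -3 → [0, -3]
POP     → [0]
PUSH 6  → [0, 6]
DIV     → [0]
PUSH -1 → [0, -1]
ADD     → [-1]
PUSH 6  → [-1, 6]
SWAP    → [6, -1]
OVER    → [6, -1, 6]
DUP     → [6, -1, 6, 6]
SWAP    → [6, -1, 6, 6]
SWAP    → [6, -1, 6, 6]
ROT     → [6, 6, 6, -1]
DUP     → [6, 6, 6, -1, -1]
POP     → [6, 6, 6, -1]
SUB     → [6, 6, 7]
SWAP    → [6, 7, 6]
ROT     → [7, 6, 6]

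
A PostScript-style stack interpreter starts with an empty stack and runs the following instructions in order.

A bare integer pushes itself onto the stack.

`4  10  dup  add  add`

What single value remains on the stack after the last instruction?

4    [4]
10   [4, 10]
dup  [4, 10, 10]
add  [4, 20]
add  [24]

24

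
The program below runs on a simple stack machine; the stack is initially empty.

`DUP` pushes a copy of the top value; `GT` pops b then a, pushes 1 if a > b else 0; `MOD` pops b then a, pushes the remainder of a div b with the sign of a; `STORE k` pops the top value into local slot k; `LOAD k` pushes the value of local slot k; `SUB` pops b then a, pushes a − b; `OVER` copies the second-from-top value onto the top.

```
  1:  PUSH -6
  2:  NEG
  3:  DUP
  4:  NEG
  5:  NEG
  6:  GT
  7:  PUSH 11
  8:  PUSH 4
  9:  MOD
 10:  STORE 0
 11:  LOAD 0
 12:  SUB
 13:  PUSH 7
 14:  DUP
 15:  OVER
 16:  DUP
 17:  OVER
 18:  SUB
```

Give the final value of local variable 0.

PUSH -6 -> -6
NEG     -> 6
DUP     -> 6 6
NEG     -> 6 -6
NEG     -> 6 6
GT      -> 0
PUSH 11 -> 0 11
PUSH 4  -> 0 11 4
MOD     -> 0 3
STORE 0 -> 0
LOAD 0  -> 0 3
SUB     -> -3
PUSH 7  -> -3 7
DUP     -> -3 7 7
OVER    -> -3 7 7 7
DUP     -> -3 7 7 7 7
OVER    -> -3 7 7 7 7 7
SUB     -> -3 7 7 7 0

3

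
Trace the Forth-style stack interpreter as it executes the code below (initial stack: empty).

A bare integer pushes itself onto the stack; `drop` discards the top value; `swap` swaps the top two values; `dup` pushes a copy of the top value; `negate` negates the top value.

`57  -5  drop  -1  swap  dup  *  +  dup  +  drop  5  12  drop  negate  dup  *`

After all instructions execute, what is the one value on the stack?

57     : [57]
-5     : [57, -5]
drop   : [57]
-1     : [57, -1]
swap   : [-1, 57]
dup    : [-1, 57, 57]
*      : [-1, 3249]
+      : [3248]
dup    : [3248, 3248]
+      : [6496]
drop   : []
5      : [5]
12     : [5, 12]
drop   : [5]
negate : [-5]
dup    : [-5, -5]
*      : [25]

25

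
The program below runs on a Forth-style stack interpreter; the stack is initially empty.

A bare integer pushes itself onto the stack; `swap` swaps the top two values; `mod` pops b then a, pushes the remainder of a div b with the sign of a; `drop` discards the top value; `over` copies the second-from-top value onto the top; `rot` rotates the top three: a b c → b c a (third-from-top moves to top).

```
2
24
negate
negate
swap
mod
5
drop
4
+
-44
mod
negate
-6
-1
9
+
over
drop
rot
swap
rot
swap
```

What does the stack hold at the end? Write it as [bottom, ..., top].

[-4, -6, 8]

2      : 2
24     : 2 24
negate : 2 -24
negate : 2 24
swap   : 24 2
mod    : 0
5      : 0 5
drop   : 0
4      : 0 4
+      : 4
-44    : 4 -44
mod    : 4
negate : -4
-6     : -4 -6
-1     : -4 -6 -1
9      : -4 -6 -1 9
+      : -4 -6 8
over   : -4 -6 8 -6
drop   : -4 -6 8
rot    : -6 8 -4
swap   : -6 -4 8
rot    : -4 8 -6
swap   : -4 -6 8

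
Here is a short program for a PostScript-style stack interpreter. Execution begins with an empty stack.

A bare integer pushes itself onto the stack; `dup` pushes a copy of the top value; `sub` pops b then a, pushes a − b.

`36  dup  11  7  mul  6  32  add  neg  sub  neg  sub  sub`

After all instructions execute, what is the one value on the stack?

-115

36   36
dup  36 36
11   36 36 11
7    36 36 11 7
mul  36 36 77
6    36 36 77 6
32   36 36 77 6 32
add  36 36 77 38
neg  36 36 77 -38
sub  36 36 115
neg  36 36 -115
sub  36 151
sub  -115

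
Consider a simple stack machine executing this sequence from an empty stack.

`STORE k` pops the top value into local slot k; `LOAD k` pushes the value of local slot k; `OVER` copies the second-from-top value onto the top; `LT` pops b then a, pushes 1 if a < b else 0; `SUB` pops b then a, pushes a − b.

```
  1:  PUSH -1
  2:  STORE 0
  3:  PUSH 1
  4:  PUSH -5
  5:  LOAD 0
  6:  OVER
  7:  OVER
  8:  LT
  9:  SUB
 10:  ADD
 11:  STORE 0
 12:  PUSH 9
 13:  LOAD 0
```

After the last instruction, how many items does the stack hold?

3

PUSH -1 → [-1]
STORE 0 → []
PUSH 1  → [1]
PUSH -5 → [1, -5]
LOAD 0  → [1, -5, -1]
OVER    → [1, -5, -1, -5]
OVER    → [1, -5, -1, -5, -1]
LT      → [1, -5, -1, 1]
SUB     → [1, -5, -2]
ADD     → [1, -7]
STORE 0 → [1]
PUSH 9  → [1, 9]
LOAD 0  → [1, 9, -7]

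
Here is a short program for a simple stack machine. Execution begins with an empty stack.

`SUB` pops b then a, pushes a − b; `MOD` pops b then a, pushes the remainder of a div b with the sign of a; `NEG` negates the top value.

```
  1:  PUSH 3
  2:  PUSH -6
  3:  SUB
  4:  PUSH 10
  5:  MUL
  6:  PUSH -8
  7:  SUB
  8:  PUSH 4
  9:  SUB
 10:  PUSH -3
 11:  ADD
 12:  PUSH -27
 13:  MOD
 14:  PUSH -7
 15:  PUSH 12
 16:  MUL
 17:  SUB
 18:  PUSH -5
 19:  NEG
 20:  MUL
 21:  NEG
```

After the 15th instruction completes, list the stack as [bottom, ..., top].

[10, -7, 12]

PUSH 3    [3]
PUSH -6   [3, -6]
SUB       [9]
PUSH 10   [9, 10]
MUL       [90]
PUSH -8   [90, -8]
SUB       [98]
PUSH 4    [98, 4]
SUB       [94]
PUSH -3   [94, -3]
ADD       [91]
PUSH -27  [91, -27]
MOD       [10]
PUSH -7   [10, -7]
PUSH 12   [10, -7, 12]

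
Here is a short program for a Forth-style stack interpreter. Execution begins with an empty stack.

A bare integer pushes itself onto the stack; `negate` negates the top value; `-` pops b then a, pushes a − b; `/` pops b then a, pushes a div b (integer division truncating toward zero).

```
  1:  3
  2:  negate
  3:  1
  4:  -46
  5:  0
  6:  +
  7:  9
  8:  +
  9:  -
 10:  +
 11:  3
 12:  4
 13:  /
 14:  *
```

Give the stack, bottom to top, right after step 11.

3      → 3
negate → -3
1      → -3 1
-46    → -3 1 -46
0      → -3 1 -46 0
+      → -3 1 -46
9      → -3 1 -46 9
+      → -3 1 -37
-      → -3 38
+      → 35
3      → 35 3

[35, 3]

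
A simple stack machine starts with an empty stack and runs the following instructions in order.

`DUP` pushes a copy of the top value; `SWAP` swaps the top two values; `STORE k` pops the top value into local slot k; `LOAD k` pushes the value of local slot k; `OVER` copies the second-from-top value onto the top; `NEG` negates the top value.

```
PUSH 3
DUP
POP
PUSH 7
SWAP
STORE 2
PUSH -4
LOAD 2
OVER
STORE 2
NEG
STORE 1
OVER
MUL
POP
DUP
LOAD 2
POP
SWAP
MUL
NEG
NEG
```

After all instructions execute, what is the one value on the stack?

49

PUSH 3  -> 3
DUP     -> 3 3
POP     -> 3
PUSH 7  -> 3 7
SWAP    -> 7 3
STORE 2 -> 7
PUSH -4 -> 7 -4
LOAD 2  -> 7 -4 3
OVER    -> 7 -4 3 -4
STORE 2 -> 7 -4 3
NEG     -> 7 -4 -3
STORE 1 -> 7 -4
OVER    -> 7 -4 7
MUL     -> 7 -28
POP     -> 7
DUP     -> 7 7
LOAD 2  -> 7 7 -4
POP     -> 7 7
SWAP    -> 7 7
MUL     -> 49
NEG     -> -49
NEG     -> 49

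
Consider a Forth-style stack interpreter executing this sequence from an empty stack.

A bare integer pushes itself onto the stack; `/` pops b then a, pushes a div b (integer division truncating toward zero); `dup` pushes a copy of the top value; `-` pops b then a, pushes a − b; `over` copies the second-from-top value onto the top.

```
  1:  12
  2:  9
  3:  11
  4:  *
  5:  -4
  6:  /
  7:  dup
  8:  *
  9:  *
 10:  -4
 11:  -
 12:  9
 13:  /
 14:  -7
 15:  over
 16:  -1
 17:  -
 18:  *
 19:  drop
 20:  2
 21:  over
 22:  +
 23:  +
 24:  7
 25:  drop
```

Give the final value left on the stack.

1538

12   -> [12]
9    -> [12, 9]
11   -> [12, 9, 11]
*    -> [12, 99]
-4   -> [12, 99, -4]
/    -> [12, -24]
dup  -> [12, -24, -24]
*    -> [12, 576]
*    -> [6912]
-4   -> [6912, -4]
-    -> [6916]
9    -> [6916, 9]
/    -> [768]
-7   -> [768, -7]
over -> [768, -7, 768]
-1   -> [768, -7, 768, -1]
-    -> [768, -7, 769]
*    -> [768, -5383]
drop -> [768]
2    -> [768, 2]
over -> [768, 2, 768]
+    -> [768, 770]
+    -> [1538]
7    -> [1538, 7]
drop -> [1538]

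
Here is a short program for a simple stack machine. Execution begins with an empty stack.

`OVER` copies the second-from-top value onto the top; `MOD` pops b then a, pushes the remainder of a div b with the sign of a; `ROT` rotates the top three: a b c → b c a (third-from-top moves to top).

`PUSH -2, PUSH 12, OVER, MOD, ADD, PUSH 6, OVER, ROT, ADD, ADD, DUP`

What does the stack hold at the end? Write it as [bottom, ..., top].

[2, 2]

PUSH -2  -2
PUSH 12  -2 12
OVER     -2 12 -2
MOD      -2 0
ADD      -2
PUSH 6   -2 6
OVER     -2 6 -2
ROT      6 -2 -2
ADD      6 -4
ADD      2
DUP      2 2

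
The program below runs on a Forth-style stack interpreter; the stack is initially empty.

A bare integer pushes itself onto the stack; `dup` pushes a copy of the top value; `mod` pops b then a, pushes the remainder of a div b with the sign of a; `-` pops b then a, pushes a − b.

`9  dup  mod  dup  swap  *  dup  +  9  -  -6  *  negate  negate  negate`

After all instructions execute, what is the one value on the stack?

-54

9      → [9]
dup    → [9, 9]
mod    → [0]
dup    → [0, 0]
swap   → [0, 0]
*      → [0]
dup    → [0, 0]
+      → [0]
9      → [0, 9]
-      → [-9]
-6     → [-9, -6]
*      → [54]
negate → [-54]
negate → [54]
negate → [-54]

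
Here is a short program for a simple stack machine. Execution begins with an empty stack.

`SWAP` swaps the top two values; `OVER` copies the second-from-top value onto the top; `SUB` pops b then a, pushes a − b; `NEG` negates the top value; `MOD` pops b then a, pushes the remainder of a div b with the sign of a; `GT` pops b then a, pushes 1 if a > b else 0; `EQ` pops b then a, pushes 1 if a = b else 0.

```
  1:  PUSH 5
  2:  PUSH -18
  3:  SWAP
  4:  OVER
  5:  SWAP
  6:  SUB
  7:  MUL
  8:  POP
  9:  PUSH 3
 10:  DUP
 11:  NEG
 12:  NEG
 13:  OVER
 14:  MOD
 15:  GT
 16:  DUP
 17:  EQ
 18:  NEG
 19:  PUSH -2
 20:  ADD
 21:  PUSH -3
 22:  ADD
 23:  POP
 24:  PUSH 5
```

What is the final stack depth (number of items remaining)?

PUSH 5   -> [5]
PUSH -18 -> [5, -18]
SWAP     -> [-18, 5]
OVER     -> [-18, 5, -18]
SWAP     -> [-18, -18, 5]
SUB      -> [-18, -23]
MUL      -> [414]
POP      -> []
PUSH 3   -> [3]
DUP      -> [3, 3]
NEG      -> [3, -3]
NEG      -> [3, 3]
OVER     -> [3, 3, 3]
MOD      -> [3, 0]
GT       -> [1]
DUP      -> [1, 1]
EQ       -> [1]
NEG      -> [-1]
PUSH -2  -> [-1, -2]
ADD      -> [-3]
PUSH -3  -> [-3, -3]
ADD      -> [-6]
POP      -> []
PUSH 5   -> [5]

1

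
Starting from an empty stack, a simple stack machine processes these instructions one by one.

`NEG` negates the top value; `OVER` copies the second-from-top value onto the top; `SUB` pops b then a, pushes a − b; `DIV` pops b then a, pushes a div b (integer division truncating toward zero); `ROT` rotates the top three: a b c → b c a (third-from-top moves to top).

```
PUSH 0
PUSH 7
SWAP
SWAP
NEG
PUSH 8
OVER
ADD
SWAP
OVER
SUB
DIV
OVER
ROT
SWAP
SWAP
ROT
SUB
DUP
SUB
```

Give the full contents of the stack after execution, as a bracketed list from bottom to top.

PUSH 0  0
PUSH 7  0 7
SWAP    7 0
SWAP    0 7
NEG     0 -7
PUSH 8  0 -7 8
OVER    0 -7 8 -7
ADD     0 -7 1
SWAP    0 1 -7
OVER    0 1 -7 1
SUB     0 1 -8
DIV     0 0
OVER    0 0 0
ROT     0 0 0
SWAP    0 0 0
SWAP    0 0 0
ROT     0 0 0
SUB     0 0
DUP     0 0 0
SUB     0 0

[0, 0]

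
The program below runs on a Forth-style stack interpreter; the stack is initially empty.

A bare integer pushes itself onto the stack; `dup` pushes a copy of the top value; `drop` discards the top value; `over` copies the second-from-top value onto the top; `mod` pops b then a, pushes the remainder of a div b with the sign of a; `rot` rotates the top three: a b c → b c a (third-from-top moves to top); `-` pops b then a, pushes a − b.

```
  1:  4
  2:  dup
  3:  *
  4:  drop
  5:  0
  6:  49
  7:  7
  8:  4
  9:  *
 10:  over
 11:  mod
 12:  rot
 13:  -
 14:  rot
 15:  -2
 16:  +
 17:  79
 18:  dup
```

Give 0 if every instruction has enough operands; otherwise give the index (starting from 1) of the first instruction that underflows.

14

4     [4]
dup   [4, 4]
*     [16]
drop  []
0     [0]
49    [0, 49]
7     [0, 49, 7]
4     [0, 49, 7, 4]
*     [0, 49, 28]
over  [0, 49, 28, 49]
mod   [0, 49, 28]
rot   [49, 28, 0]
-     [49, 28]
rot  — needs 3 operands, stack has 2 → underflow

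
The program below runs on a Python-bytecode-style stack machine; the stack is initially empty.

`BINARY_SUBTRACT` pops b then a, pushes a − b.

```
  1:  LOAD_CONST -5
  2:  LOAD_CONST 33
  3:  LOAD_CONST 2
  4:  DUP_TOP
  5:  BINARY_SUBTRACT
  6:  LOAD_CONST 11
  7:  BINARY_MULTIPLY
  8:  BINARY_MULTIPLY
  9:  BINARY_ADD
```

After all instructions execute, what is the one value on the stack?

-5

LOAD_CONST -5   -> -5
LOAD_CONST 33   -> -5 33
LOAD_CONST 2    -> -5 33 2
DUP_TOP         -> -5 33 2 2
BINARY_SUBTRACT -> -5 33 0
LOAD_CONST 11   -> -5 33 0 11
BINARY_MULTIPLY -> -5 33 0
BINARY_MULTIPLY -> -5 0
BINARY_ADD      -> -5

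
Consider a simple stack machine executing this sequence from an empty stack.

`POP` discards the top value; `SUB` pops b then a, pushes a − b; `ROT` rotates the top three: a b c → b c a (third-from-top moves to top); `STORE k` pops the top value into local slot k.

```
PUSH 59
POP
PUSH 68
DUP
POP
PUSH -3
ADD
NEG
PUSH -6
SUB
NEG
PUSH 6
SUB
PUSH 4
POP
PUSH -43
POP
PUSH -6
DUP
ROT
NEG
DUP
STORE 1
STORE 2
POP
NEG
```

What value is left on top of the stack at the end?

6

PUSH 59  : [59]
POP      : []
PUSH 68  : [68]
DUP      : [68, 68]
POP      : [68]
PUSH -3  : [68, -3]
ADD      : [65]
NEG      : [-65]
PUSH -6  : [-65, -6]
SUB      : [-59]
NEG      : [59]
PUSH 6   : [59, 6]
SUB      : [53]
PUSH 4   : [53, 4]
POP      : [53]
PUSH -43 : [53, -43]
POP      : [53]
PUSH -6  : [53, -6]
DUP      : [53, -6, -6]
ROT      : [-6, -6, 53]
NEG      : [-6, -6, -53]
DUP      : [-6, -6, -53, -53]
STORE 1  : [-6, -6, -53]
STORE 2  : [-6, -6]
POP      : [-6]
NEG      : [6]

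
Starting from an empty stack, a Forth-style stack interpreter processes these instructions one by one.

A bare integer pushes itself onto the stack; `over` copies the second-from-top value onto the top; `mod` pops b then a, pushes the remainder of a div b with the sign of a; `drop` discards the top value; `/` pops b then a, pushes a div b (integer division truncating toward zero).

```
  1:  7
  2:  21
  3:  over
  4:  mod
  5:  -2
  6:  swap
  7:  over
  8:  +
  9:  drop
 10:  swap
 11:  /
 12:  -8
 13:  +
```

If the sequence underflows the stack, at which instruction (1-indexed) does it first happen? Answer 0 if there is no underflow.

7    → [7]
21   → [7, 21]
over → [7, 21, 7]
mod  → [7, 0]
-2   → [7, 0, -2]
swap → [7, -2, 0]
over → [7, -2, 0, -2]
+    → [7, -2, -2]
drop → [7, -2]
swap → [-2, 7]
/    → [0]
-8   → [0, -8]
+    → [-8]

0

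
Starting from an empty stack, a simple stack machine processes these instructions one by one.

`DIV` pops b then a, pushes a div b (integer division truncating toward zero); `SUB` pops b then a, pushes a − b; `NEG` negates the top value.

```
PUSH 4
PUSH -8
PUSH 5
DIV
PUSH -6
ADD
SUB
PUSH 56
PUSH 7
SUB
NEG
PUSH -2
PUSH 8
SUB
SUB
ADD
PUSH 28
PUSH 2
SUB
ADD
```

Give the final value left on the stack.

PUSH 4   [4]
PUSH -8  [4, -8]
PUSH 5   [4, -8, 5]
DIV      [4, -1]
PUSH -6  [4, -1, -6]
ADD      [4, -7]
SUB      [11]
PUSH 56  [11, 56]
PUSH 7   [11, 56, 7]
SUB      [11, 49]
NEG      [11, -49]
PUSH -2  [11, -49, -2]
PUSH 8   [11, -49, -2, 8]
SUB      [11, -49, -10]
SUB      [11, -39]
ADD      [-28]
PUSH 28  [-28, 28]
PUSH 2   [-28, 28, 2]
SUB      [-28, 26]
ADD      [-2]

-2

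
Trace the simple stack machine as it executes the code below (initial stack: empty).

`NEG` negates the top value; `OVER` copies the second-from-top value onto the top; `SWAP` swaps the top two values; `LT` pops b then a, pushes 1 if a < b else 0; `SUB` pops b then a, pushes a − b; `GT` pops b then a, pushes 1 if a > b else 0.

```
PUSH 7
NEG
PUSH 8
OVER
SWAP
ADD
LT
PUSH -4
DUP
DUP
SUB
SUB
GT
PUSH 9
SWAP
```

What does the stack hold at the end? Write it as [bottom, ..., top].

[9, 1]

PUSH 7  → [7]
NEG     → [-7]
PUSH 8  → [-7, 8]
OVER    → [-7, 8, -7]
SWAP    → [-7, -7, 8]
ADD     → [-7, 1]
LT      → [1]
PUSH -4 → [1, -4]
DUP     → [1, -4, -4]
DUP     → [1, -4, -4, -4]
SUB     → [1, -4, 0]
SUB     → [1, -4]
GT      → [1]
PUSH 9  → [1, 9]
SWAP    → [9, 1]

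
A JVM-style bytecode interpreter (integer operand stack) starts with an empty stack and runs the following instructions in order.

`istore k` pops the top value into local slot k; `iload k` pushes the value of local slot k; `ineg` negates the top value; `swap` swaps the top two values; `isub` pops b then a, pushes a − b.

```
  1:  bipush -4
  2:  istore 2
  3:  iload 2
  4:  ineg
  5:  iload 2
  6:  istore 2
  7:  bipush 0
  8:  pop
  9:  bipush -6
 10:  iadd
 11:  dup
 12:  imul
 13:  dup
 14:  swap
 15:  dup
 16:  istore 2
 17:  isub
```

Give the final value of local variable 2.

bipush -4 → -4
istore 2  → (empty)
iload 2   → -4
ineg      → 4
iload 2   → 4 -4
istore 2  → 4
bipush 0  → 4 0
pop       → 4
bipush -6 → 4 -6
iadd      → -2
dup       → -2 -2
imul      → 4
dup       → 4 4
swap      → 4 4
dup       → 4 4 4
istore 2  → 4 4
isub      → 0

4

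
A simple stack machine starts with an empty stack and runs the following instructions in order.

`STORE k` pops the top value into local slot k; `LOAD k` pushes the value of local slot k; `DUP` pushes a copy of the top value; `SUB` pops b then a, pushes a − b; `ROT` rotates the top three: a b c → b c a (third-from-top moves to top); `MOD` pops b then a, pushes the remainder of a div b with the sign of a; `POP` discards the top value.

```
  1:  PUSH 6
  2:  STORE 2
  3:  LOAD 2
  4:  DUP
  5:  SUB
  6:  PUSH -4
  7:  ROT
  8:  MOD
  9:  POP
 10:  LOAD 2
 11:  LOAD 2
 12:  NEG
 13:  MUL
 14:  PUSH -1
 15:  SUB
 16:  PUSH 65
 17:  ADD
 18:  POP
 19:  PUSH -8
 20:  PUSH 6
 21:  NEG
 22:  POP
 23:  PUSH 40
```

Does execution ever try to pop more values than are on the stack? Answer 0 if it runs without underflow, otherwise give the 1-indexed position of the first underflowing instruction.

PUSH 6  : [6]
STORE 2 : []
LOAD 2  : [6]
DUP     : [6, 6]
SUB     : [0]
PUSH -4 : [0, -4]
ROT  — needs 3 operands, stack has 2 → underflow

7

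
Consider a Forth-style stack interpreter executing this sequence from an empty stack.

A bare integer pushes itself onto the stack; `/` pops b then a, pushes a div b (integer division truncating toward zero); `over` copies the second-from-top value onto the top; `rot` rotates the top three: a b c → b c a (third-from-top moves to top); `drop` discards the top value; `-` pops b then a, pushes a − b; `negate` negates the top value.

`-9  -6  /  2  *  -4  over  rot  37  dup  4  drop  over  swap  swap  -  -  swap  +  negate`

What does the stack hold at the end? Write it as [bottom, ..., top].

-9     -> [-9]
-6     -> [-9, -6]
/      -> [1]
2      -> [1, 2]
*      -> [2]
-4     -> [2, -4]
over   -> [2, -4, 2]
rot    -> [-4, 2, 2]
37     -> [-4, 2, 2, 37]
dup    -> [-4, 2, 2, 37, 37]
4      -> [-4, 2, 2, 37, 37, 4]
drop   -> [-4, 2, 2, 37, 37]
over   -> [-4, 2, 2, 37, 37, 37]
swap   -> [-4, 2, 2, 37, 37, 37]
swap   -> [-4, 2, 2, 37, 37, 37]
-      -> [-4, 2, 2, 37, 0]
-      -> [-4, 2, 2, 37]
swap   -> [-4, 2, 37, 2]
+      -> [-4, 2, 39]
negate -> [-4, 2, -39]

[-4, 2, -39]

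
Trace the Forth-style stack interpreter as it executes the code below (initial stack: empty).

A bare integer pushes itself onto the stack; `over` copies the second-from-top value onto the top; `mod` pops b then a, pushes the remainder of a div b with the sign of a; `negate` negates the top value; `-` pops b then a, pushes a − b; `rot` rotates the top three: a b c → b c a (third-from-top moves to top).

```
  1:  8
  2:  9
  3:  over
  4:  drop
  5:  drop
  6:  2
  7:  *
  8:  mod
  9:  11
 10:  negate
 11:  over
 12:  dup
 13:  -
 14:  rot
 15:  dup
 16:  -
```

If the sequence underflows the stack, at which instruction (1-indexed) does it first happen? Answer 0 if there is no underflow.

8

8     8
9     8 9
over  8 9 8
drop  8 9
drop  8
2     8 2
*     16
mod  — needs 2 operands, stack has 1 → underflow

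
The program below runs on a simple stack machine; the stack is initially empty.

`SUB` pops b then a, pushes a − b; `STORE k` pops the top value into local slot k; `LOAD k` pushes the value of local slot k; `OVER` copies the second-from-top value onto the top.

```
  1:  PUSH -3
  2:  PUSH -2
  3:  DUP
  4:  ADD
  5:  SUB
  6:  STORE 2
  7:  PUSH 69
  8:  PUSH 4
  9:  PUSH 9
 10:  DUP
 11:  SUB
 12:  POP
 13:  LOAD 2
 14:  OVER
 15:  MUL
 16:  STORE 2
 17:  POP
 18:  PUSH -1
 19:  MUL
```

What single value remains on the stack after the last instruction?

PUSH -3 : [-3]
PUSH -2 : [-3, -2]
DUP     : [-3, -2, -2]
ADD     : [-3, -4]
SUB     : [1]
STORE 2 : []
PUSH 69 : [69]
PUSH 4  : [69, 4]
PUSH 9  : [69, 4, 9]
DUP     : [69, 4, 9, 9]
SUB     : [69, 4, 0]
POP     : [69, 4]
LOAD 2  : [69, 4, 1]
OVER    : [69, 4, 1, 4]
MUL     : [69, 4, 4]
STORE 2 : [69, 4]
POP     : [69]
PUSH -1 : [69, -1]
MUL     : [-69]

-69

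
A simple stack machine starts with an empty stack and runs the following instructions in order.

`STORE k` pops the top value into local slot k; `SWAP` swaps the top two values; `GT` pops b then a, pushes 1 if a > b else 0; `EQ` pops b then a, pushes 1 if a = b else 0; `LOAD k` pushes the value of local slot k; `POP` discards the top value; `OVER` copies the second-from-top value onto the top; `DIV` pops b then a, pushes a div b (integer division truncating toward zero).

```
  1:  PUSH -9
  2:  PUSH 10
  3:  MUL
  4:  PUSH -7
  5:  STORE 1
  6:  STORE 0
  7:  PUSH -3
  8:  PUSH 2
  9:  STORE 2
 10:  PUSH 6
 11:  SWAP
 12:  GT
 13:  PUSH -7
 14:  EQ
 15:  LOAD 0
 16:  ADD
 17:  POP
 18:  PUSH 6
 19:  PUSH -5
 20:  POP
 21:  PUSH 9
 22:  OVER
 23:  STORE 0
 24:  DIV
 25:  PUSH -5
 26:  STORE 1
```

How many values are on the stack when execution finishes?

PUSH -9 → [-9]
PUSH 10 → [-9, 10]
MUL     → [-90]
PUSH -7 → [-90, -7]
STORE 1 → [-90]
STORE 0 → []
PUSH -3 → [-3]
PUSH 2  → [-3, 2]
STORE 2 → [-3]
PUSH 6  → [-3, 6]
SWAP    → [6, -3]
GT      → [1]
PUSH -7 → [1, -7]
EQ      → [0]
LOAD 0  → [0, -90]
ADD     → [-90]
POP     → []
PUSH 6  → [6]
PUSH -5 → [6, -5]
POP     → [6]
PUSH 9  → [6, 9]
OVER    → [6, 9, 6]
STORE 0 → [6, 9]
DIV     → [0]
PUSH -5 → [0, -5]
STORE 1 → [0]

1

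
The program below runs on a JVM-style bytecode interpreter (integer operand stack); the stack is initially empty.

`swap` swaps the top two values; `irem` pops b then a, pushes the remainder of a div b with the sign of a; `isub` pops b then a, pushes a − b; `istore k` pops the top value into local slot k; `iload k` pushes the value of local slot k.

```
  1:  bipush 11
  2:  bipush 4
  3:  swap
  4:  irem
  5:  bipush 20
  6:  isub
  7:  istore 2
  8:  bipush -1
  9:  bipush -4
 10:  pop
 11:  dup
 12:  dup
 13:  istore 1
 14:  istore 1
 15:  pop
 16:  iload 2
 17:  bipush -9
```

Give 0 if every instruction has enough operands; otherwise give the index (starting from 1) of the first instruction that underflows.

bipush 11 : [11]
bipush 4  : [11, 4]
swap      : [4, 11]
irem      : [4]
bipush 20 : [4, 20]
isub      : [-16]
istore 2  : []
bipush -1 : [-1]
bipush -4 : [-1, -4]
pop       : [-1]
dup       : [-1, -1]
dup       : [-1, -1, -1]
istore 1  : [-1, -1]
istore 1  : [-1]
pop       : []
iload 2   : [-16]
bipush -9 : [-16, -9]

0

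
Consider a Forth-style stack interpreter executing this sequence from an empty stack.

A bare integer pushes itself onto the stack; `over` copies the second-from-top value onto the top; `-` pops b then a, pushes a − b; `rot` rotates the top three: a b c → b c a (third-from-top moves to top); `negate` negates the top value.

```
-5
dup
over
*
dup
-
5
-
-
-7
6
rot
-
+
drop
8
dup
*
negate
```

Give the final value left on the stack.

-64

-5     : -5
dup    : -5 -5
over   : -5 -5 -5
*      : -5 25
dup    : -5 25 25
-      : -5 0
5      : -5 0 5
-      : -5 -5
-      : 0
-7     : 0 -7
6      : 0 -7 6
rot    : -7 6 0
-      : -7 6
+      : -1
drop   : (empty)
8      : 8
dup    : 8 8
*      : 64
negate : -64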